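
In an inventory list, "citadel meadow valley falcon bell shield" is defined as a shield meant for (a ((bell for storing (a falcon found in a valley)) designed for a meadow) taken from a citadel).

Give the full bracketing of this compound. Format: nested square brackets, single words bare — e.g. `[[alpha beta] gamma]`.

The outermost head in the paraphrase is "shield", modified by "citadel meadow valley falcon bell".
Within "citadel meadow valley falcon bell", the head is "bell" (specifically "meadow valley falcon bell") and the modifier is "citadel".
Within "meadow valley falcon bell", the head is "bell" (specifically "valley falcon bell") and the modifier is "meadow".
Within "valley falcon bell", the head is "bell" and the modifier is "valley falcon".
Within "valley falcon", the head is "falcon" and the modifier is "valley".
Assembled: [[citadel [meadow [[valley falcon] bell]]] shield].

[[citadel [meadow [[valley falcon] bell]]] shield]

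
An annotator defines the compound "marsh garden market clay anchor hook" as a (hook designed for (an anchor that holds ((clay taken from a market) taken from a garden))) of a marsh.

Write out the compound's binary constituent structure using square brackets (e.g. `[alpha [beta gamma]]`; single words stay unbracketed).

Overall it is a kind of hook (specifically "garden market clay anchor hook"); the modifier is "marsh".
Inside "garden market clay anchor hook": head "hook", modifier "garden market clay anchor".
Inside "garden market clay anchor": head "anchor", modifier "garden market clay".
Inside "garden market clay": head "clay" (specifically "market clay"), modifier "garden".
Inside "market clay": head "clay", modifier "market".
Putting it together: [marsh [[[garden [market clay]] anchor] hook]].

[marsh [[[garden [market clay]] anchor] hook]]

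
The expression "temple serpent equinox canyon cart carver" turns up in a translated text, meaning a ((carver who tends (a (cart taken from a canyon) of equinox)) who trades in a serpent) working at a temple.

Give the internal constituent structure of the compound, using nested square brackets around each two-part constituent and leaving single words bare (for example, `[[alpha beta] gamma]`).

[temple [serpent [[equinox [canyon cart]] carver]]]

Overall it is a kind of carver (specifically "serpent equinox canyon cart carver"); the modifier is "temple".
"serpent equinox canyon cart carver" → head "carver" (specifically "equinox canyon cart carver"), modifier "serpent".
"equinox canyon cart carver" → head "carver", modifier "equinox canyon cart".
"equinox canyon cart" → head "cart" (specifically "canyon cart"), modifier "equinox".
"canyon cart" → head "cart", modifier "canyon".
Assembled: [temple [serpent [[equinox [canyon cart]] carver]]].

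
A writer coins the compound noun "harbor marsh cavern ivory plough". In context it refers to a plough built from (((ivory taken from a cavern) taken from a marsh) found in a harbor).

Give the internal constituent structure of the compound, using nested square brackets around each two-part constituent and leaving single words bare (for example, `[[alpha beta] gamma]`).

Whole compound: head "plough", modifier "harbor marsh cavern ivory".
Within "harbor marsh cavern ivory", the head is "ivory" (specifically "marsh cavern ivory") and the modifier is "harbor".
Within "marsh cavern ivory", the head is "ivory" (specifically "cavern ivory") and the modifier is "marsh".
Within "cavern ivory", the head is "ivory" and the modifier is "cavern".
So the structure is [[harbor [marsh [cavern ivory]]] plough].

[[harbor [marsh [cavern ivory]]] plough]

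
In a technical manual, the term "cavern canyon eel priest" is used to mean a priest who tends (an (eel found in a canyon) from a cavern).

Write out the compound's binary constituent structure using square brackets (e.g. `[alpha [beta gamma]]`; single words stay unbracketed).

[[cavern [canyon eel]] priest]

Whole compound: head "priest", modifier "cavern canyon eel".
Within "cavern canyon eel", the head is "eel" (specifically "canyon eel") and the modifier is "cavern".
Within "canyon eel", the head is "eel" and the modifier is "canyon".
So the structure is [[cavern [canyon eel]] priest].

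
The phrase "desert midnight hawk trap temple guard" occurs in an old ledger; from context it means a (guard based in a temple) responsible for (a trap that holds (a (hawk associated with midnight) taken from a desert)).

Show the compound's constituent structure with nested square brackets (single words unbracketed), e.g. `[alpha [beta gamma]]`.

[[[desert [midnight hawk]] trap] [temple guard]]

The outermost head in the paraphrase is "guard" (specifically "temple guard"), modified by "desert midnight hawk trap".
Inside "desert midnight hawk trap": head "trap", modifier "desert midnight hawk".
Inside "desert midnight hawk": head "hawk" (specifically "midnight hawk"), modifier "desert".
Inside "midnight hawk": head "hawk", modifier "midnight".
Inside "temple guard": head "guard", modifier "temple".
Assembled: [[[desert [midnight hawk]] trap] [temple guard]].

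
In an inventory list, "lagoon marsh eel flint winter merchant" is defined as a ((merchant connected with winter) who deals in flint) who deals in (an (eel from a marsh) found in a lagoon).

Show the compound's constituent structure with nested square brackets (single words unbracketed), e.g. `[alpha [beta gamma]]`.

[[lagoon [marsh eel]] [flint [winter merchant]]]

Overall it is a kind of merchant (specifically "flint winter merchant"); the modifier is "lagoon marsh eel".
Inside "lagoon marsh eel": head "eel" (specifically "marsh eel"), modifier "lagoon".
Inside "marsh eel": head "eel", modifier "marsh".
Inside "flint winter merchant": head "merchant" (specifically "winter merchant"), modifier "flint".
Inside "winter merchant": head "merchant", modifier "winter".
Putting it together: [[lagoon [marsh eel]] [flint [winter merchant]]].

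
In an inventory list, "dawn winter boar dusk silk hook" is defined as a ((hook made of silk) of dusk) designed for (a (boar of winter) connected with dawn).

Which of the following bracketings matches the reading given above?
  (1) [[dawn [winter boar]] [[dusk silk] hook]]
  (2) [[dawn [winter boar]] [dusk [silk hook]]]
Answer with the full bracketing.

The paraphrase's head is the "hook" part ("dusk silk hook"); its modifier is "dawn winter boar".
That top-level split, carried through the inner groups, gives [[dawn [winter boar]] [dusk [silk hook]]].

[[dawn [winter boar]] [dusk [silk hook]]]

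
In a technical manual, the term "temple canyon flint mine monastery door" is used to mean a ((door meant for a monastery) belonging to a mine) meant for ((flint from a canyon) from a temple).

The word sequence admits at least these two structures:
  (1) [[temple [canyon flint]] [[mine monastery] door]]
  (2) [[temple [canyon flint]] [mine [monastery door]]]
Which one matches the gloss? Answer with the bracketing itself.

The paraphrase's head is the "door" part ("mine monastery door"); its modifier is "temple canyon flint".
That top-level split, carried through the inner groups, gives [[temple [canyon flint]] [mine [monastery door]]].

[[temple [canyon flint]] [mine [monastery door]]]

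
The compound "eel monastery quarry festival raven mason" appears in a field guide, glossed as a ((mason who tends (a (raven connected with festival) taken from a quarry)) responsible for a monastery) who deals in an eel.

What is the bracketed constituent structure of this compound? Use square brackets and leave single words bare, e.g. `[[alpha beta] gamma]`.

[eel [monastery [[quarry [festival raven]] mason]]]

The outermost head in the paraphrase is "mason" (specifically "monastery quarry festival raven mason"), modified by "eel".
Within "monastery quarry festival raven mason", the head is "mason" (specifically "quarry festival raven mason") and the modifier is "monastery".
Within "quarry festival raven mason", the head is "mason" and the modifier is "quarry festival raven".
Within "quarry festival raven", the head is "raven" (specifically "festival raven") and the modifier is "quarry".
Within "festival raven", the head is "raven" and the modifier is "festival".
So the structure is [eel [monastery [[quarry [festival raven]] mason]]].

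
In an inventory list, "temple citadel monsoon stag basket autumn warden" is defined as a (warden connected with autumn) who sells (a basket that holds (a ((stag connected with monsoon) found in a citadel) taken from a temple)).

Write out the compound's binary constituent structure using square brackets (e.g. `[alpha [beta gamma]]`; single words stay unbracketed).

[[[temple [citadel [monsoon stag]]] basket] [autumn warden]]

Overall it is a kind of warden (specifically "autumn warden"); the modifier is "temple citadel monsoon stag basket".
"temple citadel monsoon stag basket" → head "basket", modifier "temple citadel monsoon stag".
"temple citadel monsoon stag" → head "stag" (specifically "citadel monsoon stag"), modifier "temple".
"citadel monsoon stag" → head "stag" (specifically "monsoon stag"), modifier "citadel".
"monsoon stag" → head "stag", modifier "monsoon".
"autumn warden" → head "warden", modifier "autumn".
Putting it together: [[[temple [citadel [monsoon stag]]] basket] [autumn warden]].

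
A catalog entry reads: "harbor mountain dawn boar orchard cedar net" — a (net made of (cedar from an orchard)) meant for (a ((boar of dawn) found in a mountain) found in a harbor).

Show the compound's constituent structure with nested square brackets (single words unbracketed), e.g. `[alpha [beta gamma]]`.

The outermost head in the paraphrase is "net" (specifically "orchard cedar net"), modified by "harbor mountain dawn boar".
Inside "harbor mountain dawn boar": head "boar" (specifically "mountain dawn boar"), modifier "harbor".
Inside "mountain dawn boar": head "boar" (specifically "dawn boar"), modifier "mountain".
Inside "dawn boar": head "boar", modifier "dawn".
Inside "orchard cedar net": head "net", modifier "orchard cedar".
Inside "orchard cedar": head "cedar", modifier "orchard".
Assembled: [[harbor [mountain [dawn boar]]] [[orchard cedar] net]].

[[harbor [mountain [dawn boar]]] [[orchard cedar] net]]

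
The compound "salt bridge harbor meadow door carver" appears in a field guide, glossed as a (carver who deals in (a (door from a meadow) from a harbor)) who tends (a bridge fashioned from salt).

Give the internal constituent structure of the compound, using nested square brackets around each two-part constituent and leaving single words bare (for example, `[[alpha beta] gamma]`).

Overall it is a kind of carver (specifically "harbor meadow door carver"); the modifier is "salt bridge".
"salt bridge" → head "bridge", modifier "salt".
"harbor meadow door carver" → head "carver", modifier "harbor meadow door".
"harbor meadow door" → head "door" (specifically "meadow door"), modifier "harbor".
"meadow door" → head "door", modifier "meadow".
Putting it together: [[salt bridge] [[harbor [meadow door]] carver]].

[[salt bridge] [[harbor [meadow door]] carver]]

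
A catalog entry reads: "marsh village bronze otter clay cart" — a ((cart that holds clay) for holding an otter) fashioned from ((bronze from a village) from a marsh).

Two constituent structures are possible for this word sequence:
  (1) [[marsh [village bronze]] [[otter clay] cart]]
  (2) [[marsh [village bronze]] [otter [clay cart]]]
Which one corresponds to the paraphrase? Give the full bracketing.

[[marsh [village bronze]] [otter [clay cart]]]

The paraphrase's head is the "cart" part ("otter clay cart"); its modifier is "marsh village bronze".
That top-level split, carried through the inner groups, gives [[marsh [village bronze]] [otter [clay cart]]].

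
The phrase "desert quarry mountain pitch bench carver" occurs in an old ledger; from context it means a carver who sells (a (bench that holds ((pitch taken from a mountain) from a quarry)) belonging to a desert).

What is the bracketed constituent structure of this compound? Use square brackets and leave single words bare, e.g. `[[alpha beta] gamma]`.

[[desert [[quarry [mountain pitch]] bench]] carver]

At the top level: head "carver"; modifier "desert quarry mountain pitch bench".
Inside "desert quarry mountain pitch bench": head "bench" (specifically "quarry mountain pitch bench"), modifier "desert".
Inside "quarry mountain pitch bench": head "bench", modifier "quarry mountain pitch".
Inside "quarry mountain pitch": head "pitch" (specifically "mountain pitch"), modifier "quarry".
Inside "mountain pitch": head "pitch", modifier "mountain".
Putting it together: [[desert [[quarry [mountain pitch]] bench]] carver].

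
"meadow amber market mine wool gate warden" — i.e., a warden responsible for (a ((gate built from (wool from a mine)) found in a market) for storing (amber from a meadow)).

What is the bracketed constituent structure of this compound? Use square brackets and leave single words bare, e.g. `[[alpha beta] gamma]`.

[[[meadow amber] [market [[mine wool] gate]]] warden]

Overall it is a kind of warden; the modifier is "meadow amber market mine wool gate".
Inside "meadow amber market mine wool gate": head "gate" (specifically "market mine wool gate"), modifier "meadow amber".
Inside "meadow amber": head "amber", modifier "meadow".
Inside "market mine wool gate": head "gate" (specifically "mine wool gate"), modifier "market".
Inside "mine wool gate": head "gate", modifier "mine wool".
Inside "mine wool": head "wool", modifier "mine".
So the structure is [[[meadow amber] [market [[mine wool] gate]]] warden].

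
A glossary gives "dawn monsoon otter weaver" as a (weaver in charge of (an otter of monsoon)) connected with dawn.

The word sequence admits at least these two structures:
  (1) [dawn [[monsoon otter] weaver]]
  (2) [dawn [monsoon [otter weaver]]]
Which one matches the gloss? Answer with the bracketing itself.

[dawn [[monsoon otter] weaver]]

The paraphrase's head is the "weaver" part ("monsoon otter weaver"); its modifier is "dawn".
That top-level split, carried through the inner groups, gives [dawn [[monsoon otter] weaver]].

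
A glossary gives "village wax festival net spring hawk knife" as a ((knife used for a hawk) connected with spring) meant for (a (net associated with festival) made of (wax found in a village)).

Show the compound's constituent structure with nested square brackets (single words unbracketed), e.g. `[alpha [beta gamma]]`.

At the top level: head "knife" (specifically "spring hawk knife"); modifier "village wax festival net".
Within "village wax festival net", the head is "net" (specifically "festival net") and the modifier is "village wax".
Within "village wax", the head is "wax" and the modifier is "village".
Within "festival net", the head is "net" and the modifier is "festival".
Within "spring hawk knife", the head is "knife" (specifically "hawk knife") and the modifier is "spring".
Within "hawk knife", the head is "knife" and the modifier is "hawk".
Putting it together: [[[village wax] [festival net]] [spring [hawk knife]]].

[[[village wax] [festival net]] [spring [hawk knife]]]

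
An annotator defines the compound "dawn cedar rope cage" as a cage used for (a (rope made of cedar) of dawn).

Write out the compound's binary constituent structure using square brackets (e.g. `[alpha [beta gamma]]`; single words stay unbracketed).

Whole compound: head "cage", modifier "dawn cedar rope".
Within "dawn cedar rope", the head is "rope" (specifically "cedar rope") and the modifier is "dawn".
Within "cedar rope", the head is "rope" and the modifier is "cedar".
Assembled: [[dawn [cedar rope]] cage].

[[dawn [cedar rope]] cage]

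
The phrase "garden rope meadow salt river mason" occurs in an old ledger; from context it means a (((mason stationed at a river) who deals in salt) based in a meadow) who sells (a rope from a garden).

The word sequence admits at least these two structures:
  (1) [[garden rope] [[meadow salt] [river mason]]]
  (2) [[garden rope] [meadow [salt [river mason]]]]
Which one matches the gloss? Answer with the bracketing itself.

The paraphrase's head is the "mason" part ("meadow salt river mason"); its modifier is "garden rope".
That top-level split, carried through the inner groups, gives [[garden rope] [meadow [salt [river mason]]]].

[[garden rope] [meadow [salt [river mason]]]]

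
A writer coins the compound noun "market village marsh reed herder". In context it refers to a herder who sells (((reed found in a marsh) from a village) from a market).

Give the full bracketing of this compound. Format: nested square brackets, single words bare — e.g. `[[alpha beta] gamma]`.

[[market [village [marsh reed]]] herder]

At the top level: head "herder"; modifier "market village marsh reed".
Within "market village marsh reed", the head is "reed" (specifically "village marsh reed") and the modifier is "market".
Within "village marsh reed", the head is "reed" (specifically "marsh reed") and the modifier is "village".
Within "marsh reed", the head is "reed" and the modifier is "marsh".
Putting it together: [[market [village [marsh reed]]] herder].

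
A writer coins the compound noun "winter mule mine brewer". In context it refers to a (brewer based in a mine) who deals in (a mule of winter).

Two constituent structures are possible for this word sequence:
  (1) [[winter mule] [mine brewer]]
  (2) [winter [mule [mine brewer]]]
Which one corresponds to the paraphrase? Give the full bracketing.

[[winter mule] [mine brewer]]

The paraphrase's head is the "brewer" part ("mine brewer"); its modifier is "winter mule".
That top-level split, carried through the inner groups, gives [[winter mule] [mine brewer]].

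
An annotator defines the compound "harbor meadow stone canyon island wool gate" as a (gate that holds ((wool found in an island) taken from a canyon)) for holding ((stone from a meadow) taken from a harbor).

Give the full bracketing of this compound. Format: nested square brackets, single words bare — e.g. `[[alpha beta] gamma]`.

[[harbor [meadow stone]] [[canyon [island wool]] gate]]

The outermost head in the paraphrase is "gate" (specifically "canyon island wool gate"), modified by "harbor meadow stone".
Inside "harbor meadow stone": head "stone" (specifically "meadow stone"), modifier "harbor".
Inside "meadow stone": head "stone", modifier "meadow".
Inside "canyon island wool gate": head "gate", modifier "canyon island wool".
Inside "canyon island wool": head "wool" (specifically "island wool"), modifier "canyon".
Inside "island wool": head "wool", modifier "island".
Assembled: [[harbor [meadow stone]] [[canyon [island wool]] gate]].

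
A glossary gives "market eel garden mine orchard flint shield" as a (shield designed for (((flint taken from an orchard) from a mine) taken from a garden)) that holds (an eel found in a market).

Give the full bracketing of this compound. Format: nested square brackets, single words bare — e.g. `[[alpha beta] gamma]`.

[[market eel] [[garden [mine [orchard flint]]] shield]]

Whole compound: head "shield" (specifically "garden mine orchard flint shield"), modifier "market eel".
Within "market eel", the head is "eel" and the modifier is "market".
Within "garden mine orchard flint shield", the head is "shield" and the modifier is "garden mine orchard flint".
Within "garden mine orchard flint", the head is "flint" (specifically "mine orchard flint") and the modifier is "garden".
Within "mine orchard flint", the head is "flint" (specifically "orchard flint") and the modifier is "mine".
Within "orchard flint", the head is "flint" and the modifier is "orchard".
Assembled: [[market eel] [[garden [mine [orchard flint]]] shield]].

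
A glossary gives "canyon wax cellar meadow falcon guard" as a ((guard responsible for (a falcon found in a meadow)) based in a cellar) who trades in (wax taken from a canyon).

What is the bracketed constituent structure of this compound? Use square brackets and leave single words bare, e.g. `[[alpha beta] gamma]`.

[[canyon wax] [cellar [[meadow falcon] guard]]]

The outermost head in the paraphrase is "guard" (specifically "cellar meadow falcon guard"), modified by "canyon wax".
"canyon wax" → head "wax", modifier "canyon".
"cellar meadow falcon guard" → head "guard" (specifically "meadow falcon guard"), modifier "cellar".
"meadow falcon guard" → head "guard", modifier "meadow falcon".
"meadow falcon" → head "falcon", modifier "meadow".
Putting it together: [[canyon wax] [cellar [[meadow falcon] guard]]].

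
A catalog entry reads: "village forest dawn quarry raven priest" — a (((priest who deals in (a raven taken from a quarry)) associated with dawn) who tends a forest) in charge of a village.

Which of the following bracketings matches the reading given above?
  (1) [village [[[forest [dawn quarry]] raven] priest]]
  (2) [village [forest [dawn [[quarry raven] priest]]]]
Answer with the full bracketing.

The paraphrase's head is the "priest" part ("forest dawn quarry raven priest"); its modifier is "village".
That top-level split, carried through the inner groups, gives [village [forest [dawn [[quarry raven] priest]]]].

[village [forest [dawn [[quarry raven] priest]]]]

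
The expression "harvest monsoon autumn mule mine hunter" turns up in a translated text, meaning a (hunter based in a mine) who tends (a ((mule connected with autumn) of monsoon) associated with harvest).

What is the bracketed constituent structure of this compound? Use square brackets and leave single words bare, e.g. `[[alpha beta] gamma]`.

Whole compound: head "hunter" (specifically "mine hunter"), modifier "harvest monsoon autumn mule".
Within "harvest monsoon autumn mule", the head is "mule" (specifically "monsoon autumn mule") and the modifier is "harvest".
Within "monsoon autumn mule", the head is "mule" (specifically "autumn mule") and the modifier is "monsoon".
Within "autumn mule", the head is "mule" and the modifier is "autumn".
Within "mine hunter", the head is "hunter" and the modifier is "mine".
So the structure is [[harvest [monsoon [autumn mule]]] [mine hunter]].

[[harvest [monsoon [autumn mule]]] [mine hunter]]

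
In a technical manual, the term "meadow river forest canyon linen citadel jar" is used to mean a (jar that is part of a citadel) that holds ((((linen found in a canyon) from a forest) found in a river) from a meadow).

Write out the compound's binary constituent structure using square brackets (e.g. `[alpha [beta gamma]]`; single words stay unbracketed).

[[meadow [river [forest [canyon linen]]]] [citadel jar]]

Whole compound: head "jar" (specifically "citadel jar"), modifier "meadow river forest canyon linen".
"meadow river forest canyon linen" → head "linen" (specifically "river forest canyon linen"), modifier "meadow".
"river forest canyon linen" → head "linen" (specifically "forest canyon linen"), modifier "river".
"forest canyon linen" → head "linen" (specifically "canyon linen"), modifier "forest".
"canyon linen" → head "linen", modifier "canyon".
"citadel jar" → head "jar", modifier "citadel".
Putting it together: [[meadow [river [forest [canyon linen]]]] [citadel jar]].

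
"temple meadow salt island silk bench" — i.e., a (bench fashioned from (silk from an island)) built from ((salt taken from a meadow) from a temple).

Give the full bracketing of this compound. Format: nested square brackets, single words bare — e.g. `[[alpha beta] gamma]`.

[[temple [meadow salt]] [[island silk] bench]]

At the top level: head "bench" (specifically "island silk bench"); modifier "temple meadow salt".
Within "temple meadow salt", the head is "salt" (specifically "meadow salt") and the modifier is "temple".
Within "meadow salt", the head is "salt" and the modifier is "meadow".
Within "island silk bench", the head is "bench" and the modifier is "island silk".
Within "island silk", the head is "silk" and the modifier is "island".
Assembled: [[temple [meadow salt]] [[island silk] bench]].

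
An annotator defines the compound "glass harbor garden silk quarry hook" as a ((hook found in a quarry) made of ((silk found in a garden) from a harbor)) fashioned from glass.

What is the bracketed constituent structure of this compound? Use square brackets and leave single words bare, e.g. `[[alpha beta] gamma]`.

The outermost head in the paraphrase is "hook" (specifically "harbor garden silk quarry hook"), modified by "glass".
"harbor garden silk quarry hook" → head "hook" (specifically "quarry hook"), modifier "harbor garden silk".
"harbor garden silk" → head "silk" (specifically "garden silk"), modifier "harbor".
"garden silk" → head "silk", modifier "garden".
"quarry hook" → head "hook", modifier "quarry".
Assembled: [glass [[harbor [garden silk]] [quarry hook]]].

[glass [[harbor [garden silk]] [quarry hook]]]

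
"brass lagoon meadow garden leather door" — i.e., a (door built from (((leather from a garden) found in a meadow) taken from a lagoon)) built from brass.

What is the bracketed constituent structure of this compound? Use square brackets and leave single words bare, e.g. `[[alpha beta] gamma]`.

[brass [[lagoon [meadow [garden leather]]] door]]

Overall it is a kind of door (specifically "lagoon meadow garden leather door"); the modifier is "brass".
Within "lagoon meadow garden leather door", the head is "door" and the modifier is "lagoon meadow garden leather".
Within "lagoon meadow garden leather", the head is "leather" (specifically "meadow garden leather") and the modifier is "lagoon".
Within "meadow garden leather", the head is "leather" (specifically "garden leather") and the modifier is "meadow".
Within "garden leather", the head is "leather" and the modifier is "garden".
Assembled: [brass [[lagoon [meadow [garden leather]]] door]].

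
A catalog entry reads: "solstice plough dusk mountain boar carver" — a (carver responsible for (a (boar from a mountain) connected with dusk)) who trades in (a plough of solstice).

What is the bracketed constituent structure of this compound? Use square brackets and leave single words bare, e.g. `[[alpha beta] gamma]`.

Whole compound: head "carver" (specifically "dusk mountain boar carver"), modifier "solstice plough".
Inside "solstice plough": head "plough", modifier "solstice".
Inside "dusk mountain boar carver": head "carver", modifier "dusk mountain boar".
Inside "dusk mountain boar": head "boar" (specifically "mountain boar"), modifier "dusk".
Inside "mountain boar": head "boar", modifier "mountain".
Putting it together: [[solstice plough] [[dusk [mountain boar]] carver]].

[[solstice plough] [[dusk [mountain boar]] carver]]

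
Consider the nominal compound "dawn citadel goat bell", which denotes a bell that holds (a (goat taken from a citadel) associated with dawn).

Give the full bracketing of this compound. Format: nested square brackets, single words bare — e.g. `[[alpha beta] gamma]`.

The outermost head in the paraphrase is "bell", modified by "dawn citadel goat".
Inside "dawn citadel goat": head "goat" (specifically "citadel goat"), modifier "dawn".
Inside "citadel goat": head "goat", modifier "citadel".
So the structure is [[dawn [citadel goat]] bell].

[[dawn [citadel goat]] bell]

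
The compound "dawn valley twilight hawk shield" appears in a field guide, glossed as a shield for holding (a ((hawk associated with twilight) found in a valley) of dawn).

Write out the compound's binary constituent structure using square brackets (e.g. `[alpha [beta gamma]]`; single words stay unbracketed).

[[dawn [valley [twilight hawk]]] shield]

The outermost head in the paraphrase is "shield", modified by "dawn valley twilight hawk".
Within "dawn valley twilight hawk", the head is "hawk" (specifically "valley twilight hawk") and the modifier is "dawn".
Within "valley twilight hawk", the head is "hawk" (specifically "twilight hawk") and the modifier is "valley".
Within "twilight hawk", the head is "hawk" and the modifier is "twilight".
So the structure is [[dawn [valley [twilight hawk]]] shield].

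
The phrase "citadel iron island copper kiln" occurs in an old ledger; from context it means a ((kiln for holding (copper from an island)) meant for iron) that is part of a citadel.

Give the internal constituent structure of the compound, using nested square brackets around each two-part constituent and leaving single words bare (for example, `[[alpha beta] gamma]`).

Overall it is a kind of kiln (specifically "iron island copper kiln"); the modifier is "citadel".
"iron island copper kiln" → head "kiln" (specifically "island copper kiln"), modifier "iron".
"island copper kiln" → head "kiln", modifier "island copper".
"island copper" → head "copper", modifier "island".
Assembled: [citadel [iron [[island copper] kiln]]].

[citadel [iron [[island copper] kiln]]]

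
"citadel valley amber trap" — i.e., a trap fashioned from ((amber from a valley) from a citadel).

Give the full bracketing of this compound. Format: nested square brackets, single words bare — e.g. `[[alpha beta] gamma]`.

Whole compound: head "trap", modifier "citadel valley amber".
Within "citadel valley amber", the head is "amber" (specifically "valley amber") and the modifier is "citadel".
Within "valley amber", the head is "amber" and the modifier is "valley".
Putting it together: [[citadel [valley amber]] trap].

[[citadel [valley amber]] trap]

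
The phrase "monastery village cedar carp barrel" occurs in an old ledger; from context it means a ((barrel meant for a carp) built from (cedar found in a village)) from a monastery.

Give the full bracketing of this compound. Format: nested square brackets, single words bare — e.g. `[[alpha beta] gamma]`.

[monastery [[village cedar] [carp barrel]]]

The outermost head in the paraphrase is "barrel" (specifically "village cedar carp barrel"), modified by "monastery".
Within "village cedar carp barrel", the head is "barrel" (specifically "carp barrel") and the modifier is "village cedar".
Within "village cedar", the head is "cedar" and the modifier is "village".
Within "carp barrel", the head is "barrel" and the modifier is "carp".
So the structure is [monastery [[village cedar] [carp barrel]]].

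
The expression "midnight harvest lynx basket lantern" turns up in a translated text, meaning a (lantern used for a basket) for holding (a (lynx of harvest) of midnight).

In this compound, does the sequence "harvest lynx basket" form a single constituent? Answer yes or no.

no

The top-level split is [midnight harvest lynx] [basket lantern]; the full structure is [[midnight [harvest lynx]] [basket lantern]].
"harvest lynx basket" straddles a constituent boundary, so it is not a single unit.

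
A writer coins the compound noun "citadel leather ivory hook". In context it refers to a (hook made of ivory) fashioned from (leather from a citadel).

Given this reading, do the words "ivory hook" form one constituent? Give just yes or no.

yes

The paraphrase groups the words so that "ivory hook" is one unit: it corresponds to a single parenthesized sub-phrase.
The full structure is [[citadel leather] [ivory hook]], in which [ivory hook] is a constituent.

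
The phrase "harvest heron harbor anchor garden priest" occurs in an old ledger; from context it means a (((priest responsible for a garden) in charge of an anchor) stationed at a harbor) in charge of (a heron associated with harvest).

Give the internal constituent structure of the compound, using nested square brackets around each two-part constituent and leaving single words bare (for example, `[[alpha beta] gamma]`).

Whole compound: head "priest" (specifically "harbor anchor garden priest"), modifier "harvest heron".
Inside "harvest heron": head "heron", modifier "harvest".
Inside "harbor anchor garden priest": head "priest" (specifically "anchor garden priest"), modifier "harbor".
Inside "anchor garden priest": head "priest" (specifically "garden priest"), modifier "anchor".
Inside "garden priest": head "priest", modifier "garden".
Assembled: [[harvest heron] [harbor [anchor [garden priest]]]].

[[harvest heron] [harbor [anchor [garden priest]]]]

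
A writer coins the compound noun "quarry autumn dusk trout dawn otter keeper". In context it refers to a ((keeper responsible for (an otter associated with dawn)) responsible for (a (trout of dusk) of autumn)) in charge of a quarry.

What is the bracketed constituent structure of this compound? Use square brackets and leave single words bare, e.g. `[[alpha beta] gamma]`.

Whole compound: head "keeper" (specifically "autumn dusk trout dawn otter keeper"), modifier "quarry".
Within "autumn dusk trout dawn otter keeper", the head is "keeper" (specifically "dawn otter keeper") and the modifier is "autumn dusk trout".
Within "autumn dusk trout", the head is "trout" (specifically "dusk trout") and the modifier is "autumn".
Within "dusk trout", the head is "trout" and the modifier is "dusk".
Within "dawn otter keeper", the head is "keeper" and the modifier is "dawn otter".
Within "dawn otter", the head is "otter" and the modifier is "dawn".
Assembled: [quarry [[autumn [dusk trout]] [[dawn otter] keeper]]].

[quarry [[autumn [dusk trout]] [[dawn otter] keeper]]]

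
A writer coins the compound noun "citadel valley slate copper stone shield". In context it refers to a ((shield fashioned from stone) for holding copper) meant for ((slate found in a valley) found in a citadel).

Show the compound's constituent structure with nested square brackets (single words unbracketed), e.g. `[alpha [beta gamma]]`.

The outermost head in the paraphrase is "shield" (specifically "copper stone shield"), modified by "citadel valley slate".
"citadel valley slate" → head "slate" (specifically "valley slate"), modifier "citadel".
"valley slate" → head "slate", modifier "valley".
"copper stone shield" → head "shield" (specifically "stone shield"), modifier "copper".
"stone shield" → head "shield", modifier "stone".
Putting it together: [[citadel [valley slate]] [copper [stone shield]]].

[[citadel [valley slate]] [copper [stone shield]]]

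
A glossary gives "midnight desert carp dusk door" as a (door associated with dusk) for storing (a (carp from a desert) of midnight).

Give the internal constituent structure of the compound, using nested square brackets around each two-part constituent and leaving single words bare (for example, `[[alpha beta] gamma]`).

Whole compound: head "door" (specifically "dusk door"), modifier "midnight desert carp".
Inside "midnight desert carp": head "carp" (specifically "desert carp"), modifier "midnight".
Inside "desert carp": head "carp", modifier "desert".
Inside "dusk door": head "door", modifier "dusk".
So the structure is [[midnight [desert carp]] [dusk door]].

[[midnight [desert carp]] [dusk door]]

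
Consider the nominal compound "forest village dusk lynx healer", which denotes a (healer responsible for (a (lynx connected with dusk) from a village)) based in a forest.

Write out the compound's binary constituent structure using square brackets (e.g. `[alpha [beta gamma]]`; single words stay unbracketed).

[forest [[village [dusk lynx]] healer]]

At the top level: head "healer" (specifically "village dusk lynx healer"); modifier "forest".
"village dusk lynx healer" → head "healer", modifier "village dusk lynx".
"village dusk lynx" → head "lynx" (specifically "dusk lynx"), modifier "village".
"dusk lynx" → head "lynx", modifier "dusk".
Assembled: [forest [[village [dusk lynx]] healer]].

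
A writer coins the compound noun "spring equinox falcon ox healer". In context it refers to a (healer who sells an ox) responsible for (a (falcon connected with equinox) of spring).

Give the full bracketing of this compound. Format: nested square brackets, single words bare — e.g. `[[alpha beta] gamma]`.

The outermost head in the paraphrase is "healer" (specifically "ox healer"), modified by "spring equinox falcon".
"spring equinox falcon" → head "falcon" (specifically "equinox falcon"), modifier "spring".
"equinox falcon" → head "falcon", modifier "equinox".
"ox healer" → head "healer", modifier "ox".
Assembled: [[spring [equinox falcon]] [ox healer]].

[[spring [equinox falcon]] [ox healer]]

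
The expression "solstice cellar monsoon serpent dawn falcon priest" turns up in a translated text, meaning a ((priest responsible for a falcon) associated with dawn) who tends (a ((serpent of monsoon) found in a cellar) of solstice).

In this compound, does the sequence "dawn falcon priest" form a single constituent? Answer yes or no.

The paraphrase groups the words so that "dawn falcon priest" is one unit: it corresponds to a single parenthesized sub-phrase.
The full structure is [[solstice [cellar [monsoon serpent]]] [dawn [falcon priest]]], in which [dawn falcon priest] is a constituent.

yes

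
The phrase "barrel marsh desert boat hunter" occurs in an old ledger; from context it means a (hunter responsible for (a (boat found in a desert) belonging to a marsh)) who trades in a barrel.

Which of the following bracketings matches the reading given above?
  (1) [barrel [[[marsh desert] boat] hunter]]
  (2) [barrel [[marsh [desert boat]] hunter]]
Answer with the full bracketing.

[barrel [[marsh [desert boat]] hunter]]

The paraphrase's head is the "hunter" part ("marsh desert boat hunter"); its modifier is "barrel".
That top-level split, carried through the inner groups, gives [barrel [[marsh [desert boat]] hunter]].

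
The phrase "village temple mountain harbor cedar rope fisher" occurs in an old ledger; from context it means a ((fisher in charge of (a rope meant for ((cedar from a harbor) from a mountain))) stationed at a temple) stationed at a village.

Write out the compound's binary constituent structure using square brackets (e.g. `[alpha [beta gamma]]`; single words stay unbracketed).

[village [temple [[[mountain [harbor cedar]] rope] fisher]]]

At the top level: head "fisher" (specifically "temple mountain harbor cedar rope fisher"); modifier "village".
"temple mountain harbor cedar rope fisher" → head "fisher" (specifically "mountain harbor cedar rope fisher"), modifier "temple".
"mountain harbor cedar rope fisher" → head "fisher", modifier "mountain harbor cedar rope".
"mountain harbor cedar rope" → head "rope", modifier "mountain harbor cedar".
"mountain harbor cedar" → head "cedar" (specifically "harbor cedar"), modifier "mountain".
"harbor cedar" → head "cedar", modifier "harbor".
Putting it together: [village [temple [[[mountain [harbor cedar]] rope] fisher]]].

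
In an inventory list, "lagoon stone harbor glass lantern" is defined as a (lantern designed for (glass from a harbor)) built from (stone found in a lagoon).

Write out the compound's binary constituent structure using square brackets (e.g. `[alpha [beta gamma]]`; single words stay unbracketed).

[[lagoon stone] [[harbor glass] lantern]]

Overall it is a kind of lantern (specifically "harbor glass lantern"); the modifier is "lagoon stone".
"lagoon stone" → head "stone", modifier "lagoon".
"harbor glass lantern" → head "lantern", modifier "harbor glass".
"harbor glass" → head "glass", modifier "harbor".
Putting it together: [[lagoon stone] [[harbor glass] lantern]].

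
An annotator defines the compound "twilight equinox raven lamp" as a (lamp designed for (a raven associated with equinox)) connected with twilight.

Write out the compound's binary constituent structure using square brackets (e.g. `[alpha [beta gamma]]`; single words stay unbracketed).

[twilight [[equinox raven] lamp]]

The outermost head in the paraphrase is "lamp" (specifically "equinox raven lamp"), modified by "twilight".
"equinox raven lamp" → head "lamp", modifier "equinox raven".
"equinox raven" → head "raven", modifier "equinox".
Assembled: [twilight [[equinox raven] lamp]].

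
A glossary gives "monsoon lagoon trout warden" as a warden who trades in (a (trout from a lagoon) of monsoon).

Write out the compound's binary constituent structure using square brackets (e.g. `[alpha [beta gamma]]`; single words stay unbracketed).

The outermost head in the paraphrase is "warden", modified by "monsoon lagoon trout".
Inside "monsoon lagoon trout": head "trout" (specifically "lagoon trout"), modifier "monsoon".
Inside "lagoon trout": head "trout", modifier "lagoon".
Putting it together: [[monsoon [lagoon trout]] warden].

[[monsoon [lagoon trout]] warden]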